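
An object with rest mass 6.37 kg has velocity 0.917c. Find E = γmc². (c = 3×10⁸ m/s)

γ = 1/√(1 - 0.917²) = 2.507
mc² = 6.37 × (3×10⁸)² = 5.733×10¹⁷ J
E = γmc² = 2.507 × 5.733×10¹⁷ = 1.437×10¹⁸ J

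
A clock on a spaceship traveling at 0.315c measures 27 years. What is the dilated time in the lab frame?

Proper time Δt₀ = 27 years
γ = 1/√(1 - 0.315²) = 1.0536
Δt = γΔt₀ = 1.0536 × 27 = 28.45 years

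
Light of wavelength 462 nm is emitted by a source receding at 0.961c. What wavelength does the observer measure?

β = 0.961
Wavelength Doppler factor = √(1.961/0.039) = √(50.28) = 7.091
λ_obs = 462 × 7.091 = 3276 nm (redshift)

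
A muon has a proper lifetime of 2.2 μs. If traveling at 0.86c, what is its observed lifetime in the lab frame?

Proper lifetime τ₀ = 2.2 μs
γ = 1/√(1 - 0.86²) = 1.9597
τ = γτ₀ = 1.9597 × 2.2 μs = 4.311 μs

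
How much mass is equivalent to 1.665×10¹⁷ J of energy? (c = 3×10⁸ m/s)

From E = mc², we get m = E/c²
c² = (3×10⁸)² = 9×10¹⁶ m²/s²
m = 1.665×10¹⁷ / 9×10¹⁶ = 1.850 kg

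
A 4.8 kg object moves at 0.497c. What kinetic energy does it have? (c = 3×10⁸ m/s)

γ = 1/√(1 - 0.497²) = 1.1524
γ - 1 = 0.1524
KE = (γ-1)mc² = 0.1524 × 4.8 × (3×10⁸)² = 6.584×10¹⁶ J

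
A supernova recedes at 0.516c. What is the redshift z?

β = 0.516
(1+β)/(1-β) = 1.516/0.484 = 3.1322
√(3.1322) = 1.7698
z = 1.7698 - 1 = 0.7698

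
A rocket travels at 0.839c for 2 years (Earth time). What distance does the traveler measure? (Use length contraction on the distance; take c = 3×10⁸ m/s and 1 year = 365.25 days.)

Earth distance: d = v × t = 0.839c × 2 yr = 1.5886×10¹⁶ m
γ = 1.8378
d' = d/γ = 1.5886×10¹⁶/1.8378 = 8.644×10¹⁵ m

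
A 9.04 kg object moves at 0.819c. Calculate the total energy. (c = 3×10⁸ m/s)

γ = 1/√(1 - 0.819²) = 1.743
mc² = 9.04 × (3×10⁸)² = 8.136×10¹⁷ J
E = γmc² = 1.743 × 8.136×10¹⁷ = 1.418×10¹⁸ J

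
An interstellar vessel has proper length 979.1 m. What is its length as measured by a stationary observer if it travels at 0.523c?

Proper length L₀ = 979.1 m
γ = 1/√(1 - 0.523²) = 1.1733
L = L₀/γ = 979.1/1.1733 = 834.5 m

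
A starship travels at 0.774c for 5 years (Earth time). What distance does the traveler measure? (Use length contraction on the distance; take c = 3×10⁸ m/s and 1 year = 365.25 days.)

Earth distance: d = v × t = 0.774c × 5 yr = 3.664×10¹⁶ m
γ = 1.579
d' = d/γ = 3.664×10¹⁶/1.579 = 2.320×10¹⁶ m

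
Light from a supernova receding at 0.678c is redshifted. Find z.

β = 0.678
(1+β)/(1-β) = 1.678/0.322 = 5.211
√(5.211) = 2.283
z = 2.283 - 1 = 1.283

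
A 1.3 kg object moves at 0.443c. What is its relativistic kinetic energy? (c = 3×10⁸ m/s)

γ = 1/√(1 - 0.443²) = 1.1154
γ - 1 = 0.1154
KE = (γ-1)mc² = 0.1154 × 1.3 × (3×10⁸)² = 1.350×10¹⁶ J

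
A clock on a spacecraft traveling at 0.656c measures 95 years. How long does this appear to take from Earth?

Proper time Δt₀ = 95 years
γ = 1/√(1 - 0.656²) = 1.325
Δt = γΔt₀ = 1.325 × 95 = 125.9 years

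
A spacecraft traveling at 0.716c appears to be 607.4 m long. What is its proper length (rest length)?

Contracted length L = 607.4 m
γ = 1/√(1 - 0.716²) = 1.4325
L₀ = γL = 1.4325 × 607.4 = 870.1 m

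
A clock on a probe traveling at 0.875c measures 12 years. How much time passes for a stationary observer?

Proper time Δt₀ = 12 years
γ = 1/√(1 - 0.875²) = 2.066
Δt = γΔt₀ = 2.066 × 12 = 24.79 years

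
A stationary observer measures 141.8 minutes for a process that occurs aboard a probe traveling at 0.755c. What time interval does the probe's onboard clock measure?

Dilated time Δt = 141.8 minutes
γ = 1/√(1 - 0.755²) = 1.525
Δt₀ = Δt/γ = 141.8/1.525 = 92.98 minutes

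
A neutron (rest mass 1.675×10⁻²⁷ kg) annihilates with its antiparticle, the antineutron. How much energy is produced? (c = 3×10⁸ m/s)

Both particles have the same rest mass, so total mass = 2m
E = 2m·c² = 2 × 1.675×10⁻²⁷ × (3×10⁸)²
= 2 × 1.675×10⁻²⁷ × 9×10¹⁶
= 3.015×10⁻¹⁰ J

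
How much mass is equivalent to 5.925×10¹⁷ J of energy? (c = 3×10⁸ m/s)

From E = mc², we get m = E/c²
c² = (3×10⁸)² = 9×10¹⁶ m²/s²
m = 5.925×10¹⁷ / 9×10¹⁶ = 6.583 kg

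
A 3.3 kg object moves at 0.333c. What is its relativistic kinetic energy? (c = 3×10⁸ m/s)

γ = 1/√(1 - 0.333²) = 1.06053
γ - 1 = 0.06053
KE = (γ-1)mc² = 0.06053 × 3.3 × (3×10⁸)² = 1.798×10¹⁶ J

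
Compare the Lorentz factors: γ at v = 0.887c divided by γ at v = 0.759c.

γ₁ = 1/√(1 - 0.887²) = 2.166
γ₂ = 1/√(1 - 0.759²) = 1.536
γ₁/γ₂ = 2.166/1.536 = 1.410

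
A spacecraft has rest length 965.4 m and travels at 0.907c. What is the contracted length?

Proper length L₀ = 965.4 m
γ = 1/√(1 - 0.907²) = 2.3746
L = L₀/γ = 965.4/2.3746 = 406.6 m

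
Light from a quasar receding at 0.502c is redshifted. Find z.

β = 0.502
(1+β)/(1-β) = 1.502/0.498 = 3.016
√(3.016) = 1.7367
z = 1.7367 - 1 = 0.7367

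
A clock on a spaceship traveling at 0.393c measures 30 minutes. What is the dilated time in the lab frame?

Proper time Δt₀ = 30 minutes
γ = 1/√(1 - 0.393²) = 1.0875
Δt = γΔt₀ = 1.0875 × 30 = 32.63 minutes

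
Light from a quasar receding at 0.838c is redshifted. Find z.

β = 0.838
(1+β)/(1-β) = 1.838/0.162 = 11.346
√(11.346) = 3.368
z = 3.368 - 1 = 2.368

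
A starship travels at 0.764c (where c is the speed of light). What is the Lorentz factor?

v/c = 0.764, so (v/c)² = 0.583696
1 - (v/c)² = 0.416304
γ = 1/√(0.416304) = 1.550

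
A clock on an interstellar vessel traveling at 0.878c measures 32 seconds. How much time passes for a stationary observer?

Proper time Δt₀ = 32 seconds
γ = 1/√(1 - 0.878²) = 2.089
Δt = γΔt₀ = 2.089 × 32 = 66.85 seconds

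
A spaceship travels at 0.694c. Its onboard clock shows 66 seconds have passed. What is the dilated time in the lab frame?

Proper time Δt₀ = 66 seconds
γ = 1/√(1 - 0.694²) = 1.389
Δt = γΔt₀ = 1.389 × 66 = 91.67 seconds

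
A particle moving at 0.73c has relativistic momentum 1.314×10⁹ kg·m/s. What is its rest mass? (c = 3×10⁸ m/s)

γ = 1/√(1 - 0.73²) = 1.463
v = 0.73 × 3×10⁸ = 2.190×10⁸ m/s
m = p/(γv) = 1.314×10⁹/(1.463 × 2.190×10⁸) = 4.101 kg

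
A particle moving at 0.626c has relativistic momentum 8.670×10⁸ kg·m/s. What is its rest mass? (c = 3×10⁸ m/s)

γ = 1/√(1 - 0.626²) = 1.2823
v = 0.626 × 3×10⁸ = 1.878×10⁸ m/s
m = p/(γv) = 8.670×10⁸/(1.2823 × 1.878×10⁸) = 3.600 kg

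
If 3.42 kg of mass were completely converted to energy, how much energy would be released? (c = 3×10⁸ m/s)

Using E = mc²:
c² = (3×10⁸)² = 9×10¹⁶ m²/s²
E = 3.42 × 9×10¹⁶ = 3.078×10¹⁷ J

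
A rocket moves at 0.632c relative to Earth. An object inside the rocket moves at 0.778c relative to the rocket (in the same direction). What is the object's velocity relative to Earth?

u = (u' + v)/(1 + u'v/c²)
Numerator: 0.778 + 0.632 = 1.41
Denominator: 1 + 0.491696 = 1.491696
u = 1.41/1.491696 = 0.9452c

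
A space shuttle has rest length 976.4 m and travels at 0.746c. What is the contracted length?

Proper length L₀ = 976.4 m
γ = 1/√(1 - 0.746²) = 1.5016
L = L₀/γ = 976.4/1.5016 = 650.2 m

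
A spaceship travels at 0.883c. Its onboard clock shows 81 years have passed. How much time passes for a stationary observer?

Proper time Δt₀ = 81 years
γ = 1/√(1 - 0.883²) = 2.131
Δt = γΔt₀ = 2.131 × 81 = 172.6 years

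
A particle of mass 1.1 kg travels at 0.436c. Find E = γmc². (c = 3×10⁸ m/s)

γ = 1/√(1 - 0.436²) = 1.111
mc² = 1.1 × (3×10⁸)² = 9.900×10¹⁶ J
E = γmc² = 1.111 × 9.900×10¹⁶ = 1.100×10¹⁷ J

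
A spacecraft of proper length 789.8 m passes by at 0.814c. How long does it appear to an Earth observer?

Proper length L₀ = 789.8 m
γ = 1/√(1 - 0.814²) = 1.7216
L = L₀/γ = 789.8/1.7216 = 458.8 m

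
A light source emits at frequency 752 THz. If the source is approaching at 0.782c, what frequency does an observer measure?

β = v/c = 0.782
(1+β)/(1-β) = 1.782/0.218 = 8.174
Doppler factor = √(8.174) = 2.859
f_obs = 752 × 2.859 = 2150 THz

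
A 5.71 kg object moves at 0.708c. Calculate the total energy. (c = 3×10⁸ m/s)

γ = 1/√(1 - 0.708²) = 1.416
mc² = 5.71 × (3×10⁸)² = 5.139×10¹⁷ J
E = γmc² = 1.416 × 5.139×10¹⁷ = 7.277×10¹⁷ J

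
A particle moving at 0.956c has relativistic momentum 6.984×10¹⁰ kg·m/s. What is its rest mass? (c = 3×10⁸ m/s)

γ = 1/√(1 - 0.956²) = 3.4087
v = 0.956 × 3×10⁸ = 2.868×10⁸ m/s
m = p/(γv) = 6.984×10¹⁰/(3.4087 × 2.868×10⁸) = 71.44 kg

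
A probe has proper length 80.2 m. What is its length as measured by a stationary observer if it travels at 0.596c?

Proper length L₀ = 80.2 m
γ = 1/√(1 - 0.596²) = 1.2454
L = L₀/γ = 80.2/1.2454 = 64.40 m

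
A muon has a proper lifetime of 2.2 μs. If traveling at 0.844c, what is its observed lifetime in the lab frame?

Proper lifetime τ₀ = 2.2 μs
γ = 1/√(1 - 0.844²) = 1.8645
τ = γτ₀ = 1.8645 × 2.2 μs = 4.102 μs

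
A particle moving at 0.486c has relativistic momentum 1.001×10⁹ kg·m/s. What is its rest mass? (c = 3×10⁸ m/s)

γ = 1/√(1 - 0.486²) = 1.1442
v = 0.486 × 3×10⁸ = 1.458×10⁸ m/s
m = p/(γv) = 1.001×10⁹/(1.1442 × 1.458×10⁸) = 6.000 kg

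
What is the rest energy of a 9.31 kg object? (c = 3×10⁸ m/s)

c² = (3×10⁸)² = 9.000×10¹⁶ m²/s²
E₀ = mc² = 9.31 × 9.000×10¹⁶ = 8.379×10¹⁷ J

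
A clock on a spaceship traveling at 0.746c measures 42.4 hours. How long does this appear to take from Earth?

Proper time Δt₀ = 42.4 hours
γ = 1/√(1 - 0.746²) = 1.5016
Δt = γΔt₀ = 1.5016 × 42.4 = 63.67 hours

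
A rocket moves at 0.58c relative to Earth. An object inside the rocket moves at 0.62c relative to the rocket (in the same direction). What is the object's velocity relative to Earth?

u = (u' + v)/(1 + u'v/c²)
Numerator: 0.62 + 0.58 = 1.2
Denominator: 1 + 0.3596 = 1.3596
u = 1.2/1.3596 = 0.8826c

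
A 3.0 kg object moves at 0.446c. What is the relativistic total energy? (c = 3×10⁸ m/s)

γ = 1/√(1 - 0.446²) = 1.1173
mc² = 3.0 × (3×10⁸)² = 2.700×10¹⁷ J
E = γmc² = 1.1173 × 2.700×10¹⁷ = 3.017×10¹⁷ J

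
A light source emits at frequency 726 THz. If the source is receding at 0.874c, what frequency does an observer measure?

β = v/c = 0.874
(1-β)/(1+β) = 0.126/1.874 = 0.06724
Doppler factor = √(0.06724) = 0.2593
f_obs = 726 × 0.2593 = 188.3 THz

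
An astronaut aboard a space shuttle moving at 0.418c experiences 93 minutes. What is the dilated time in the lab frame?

Proper time Δt₀ = 93 minutes
γ = 1/√(1 - 0.418²) = 1.101
Δt = γΔt₀ = 1.101 × 93 = 102.4 minutes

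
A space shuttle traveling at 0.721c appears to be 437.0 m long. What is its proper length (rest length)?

Contracted length L = 437.0 m
γ = 1/√(1 - 0.721²) = 1.44314
L₀ = γL = 1.44314 × 437.0 = 630.7 m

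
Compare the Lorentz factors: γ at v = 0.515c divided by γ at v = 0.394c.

γ₁ = 1/√(1 - 0.515²) = 1.1666
γ₂ = 1/√(1 - 0.394²) = 1.0880
γ₁/γ₂ = 1.1666/1.0880 = 1.072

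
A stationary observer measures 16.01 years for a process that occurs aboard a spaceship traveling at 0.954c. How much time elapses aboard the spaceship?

Dilated time Δt = 16.01 years
γ = 1/√(1 - 0.954²) = 3.3355
Δt₀ = Δt/γ = 16.01/3.3355 = 4.800 years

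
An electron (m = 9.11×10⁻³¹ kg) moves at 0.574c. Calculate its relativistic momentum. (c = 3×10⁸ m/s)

γ = 1/√(1 - 0.574²) = 1.2212
v = 0.574 × 3×10⁸ = 1.722×10⁸ m/s
p = γmv = 1.2212 × 9.11×10⁻³¹ × 1.722×10⁸ = 1.916×10⁻²² kg·m/s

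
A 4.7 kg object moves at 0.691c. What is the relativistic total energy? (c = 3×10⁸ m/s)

γ = 1/√(1 - 0.691²) = 1.3834
mc² = 4.7 × (3×10⁸)² = 4.230×10¹⁷ J
E = γmc² = 1.3834 × 4.230×10¹⁷ = 5.852×10¹⁷ J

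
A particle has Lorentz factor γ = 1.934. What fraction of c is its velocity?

From γ = 1/√(1 - v²/c²):
1/γ² = 1/1.934² = 0.2674
v²/c² = 1 - 0.2674 = 0.7326
v/c = √(0.7326) = 0.8559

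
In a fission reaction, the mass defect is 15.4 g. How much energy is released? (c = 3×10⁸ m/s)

Convert mass defect: Δm = 15.4 g = 0.0154 kg
E = Δm·c² = 0.0154 × (3×10⁸)²
= 0.0154 × 9×10¹⁶ = 1.386×10¹⁵ J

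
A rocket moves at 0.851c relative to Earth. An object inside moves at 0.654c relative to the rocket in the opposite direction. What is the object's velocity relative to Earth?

Object's velocity in rocket frame is u' = -0.654c
u = (u' + v)/(1 + u'v/c²) = (v - 0.654)/(1 - 0.654·v/c²)
Numerator: 0.851 - 0.654 = 0.197
Denominator: 1 - 0.556554 = 0.443446
u = 0.197/0.443446 = 0.4442c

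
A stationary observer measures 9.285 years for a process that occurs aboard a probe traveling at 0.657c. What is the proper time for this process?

Dilated time Δt = 9.285 years
γ = 1/√(1 - 0.657²) = 1.3265
Δt₀ = Δt/γ = 9.285/1.3265 = 7.000 years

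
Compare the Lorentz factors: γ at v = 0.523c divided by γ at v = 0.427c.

γ₁ = 1/√(1 - 0.523²) = 1.173
γ₂ = 1/√(1 - 0.427²) = 1.106
γ₁/γ₂ = 1.173/1.106 = 1.061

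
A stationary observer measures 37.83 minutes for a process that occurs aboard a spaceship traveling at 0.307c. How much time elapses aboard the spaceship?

Dilated time Δt = 37.83 minutes
γ = 1/√(1 - 0.307²) = 1.0507
Δt₀ = Δt/γ = 37.83/1.0507 = 36.00 minutes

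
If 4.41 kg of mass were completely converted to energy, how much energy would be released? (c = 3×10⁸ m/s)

Using E = mc²:
c² = (3×10⁸)² = 9×10¹⁶ m²/s²
E = 4.41 × 9×10¹⁶ = 3.969×10¹⁷ J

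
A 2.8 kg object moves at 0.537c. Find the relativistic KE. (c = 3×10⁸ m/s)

γ = 1/√(1 - 0.537²) = 1.18542
γ - 1 = 0.18542
KE = (γ-1)mc² = 0.18542 × 2.8 × (3×10⁸)² = 4.673×10¹⁶ J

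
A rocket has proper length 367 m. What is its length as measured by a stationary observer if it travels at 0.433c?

Proper length L₀ = 367 m
γ = 1/√(1 - 0.433²) = 1.1094
L = L₀/γ = 367/1.1094 = 330.8 m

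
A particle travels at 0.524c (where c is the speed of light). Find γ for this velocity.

v/c = 0.524, so (v/c)² = 0.274576
1 - (v/c)² = 0.725424
γ = 1/√(0.725424) = 1.174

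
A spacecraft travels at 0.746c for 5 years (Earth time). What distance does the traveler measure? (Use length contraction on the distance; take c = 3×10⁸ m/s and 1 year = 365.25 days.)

Earth distance: d = v × t = 0.746c × 5 yr = 3.5313×10¹⁶ m
γ = 1.5016
d' = d/γ = 3.5313×10¹⁶/1.5016 = 2.352×10¹⁶ m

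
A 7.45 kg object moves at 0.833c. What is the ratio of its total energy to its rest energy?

E = γmc², E₀ = mc²
E/E₀ = γ = 1/√(1 - 0.833²) = 1.807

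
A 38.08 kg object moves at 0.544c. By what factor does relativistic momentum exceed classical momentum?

p_rel = γmv, p_class = mv
Ratio = γ = 1/√(1 - 0.544²) = 1.192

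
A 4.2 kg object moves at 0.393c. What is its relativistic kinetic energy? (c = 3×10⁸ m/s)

γ = 1/√(1 - 0.393²) = 1.0875
γ - 1 = 0.08750
KE = (γ-1)mc² = 0.08750 × 4.2 × (3×10⁸)² = 3.308×10¹⁶ J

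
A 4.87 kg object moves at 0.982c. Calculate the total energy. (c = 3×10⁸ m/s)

γ = 1/√(1 - 0.982²) = 5.29434
mc² = 4.87 × (3×10⁸)² = 4.383×10¹⁷ J
E = γmc² = 5.29434 × 4.383×10¹⁷ = 2.321×10¹⁸ J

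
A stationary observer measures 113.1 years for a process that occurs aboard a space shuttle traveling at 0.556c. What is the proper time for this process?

Dilated time Δt = 113.1 years
γ = 1/√(1 - 0.556²) = 1.203
Δt₀ = Δt/γ = 113.1/1.203 = 94.01 years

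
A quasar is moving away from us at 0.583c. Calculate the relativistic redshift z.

β = 0.583
(1+β)/(1-β) = 1.583/0.417 = 3.7962
√(3.7962) = 1.9484
z = 1.9484 - 1 = 0.9484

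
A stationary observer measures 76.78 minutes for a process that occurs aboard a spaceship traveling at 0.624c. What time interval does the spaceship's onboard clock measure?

Dilated time Δt = 76.78 minutes
γ = 1/√(1 - 0.624²) = 1.2797
Δt₀ = Δt/γ = 76.78/1.2797 = 60.00 minutes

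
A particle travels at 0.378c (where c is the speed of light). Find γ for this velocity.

v/c = 0.378, so (v/c)² = 0.142884
1 - (v/c)² = 0.857116
γ = 1/√(0.857116) = 1.080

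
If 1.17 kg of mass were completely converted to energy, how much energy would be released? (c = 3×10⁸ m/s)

Using E = mc²:
c² = (3×10⁸)² = 9×10¹⁶ m²/s²
E = 1.17 × 9×10¹⁶ = 1.053×10¹⁷ J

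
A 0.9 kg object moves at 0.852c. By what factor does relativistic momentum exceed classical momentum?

p_rel = γmv, p_class = mv
Ratio = γ = 1/√(1 - 0.852²) = 1.910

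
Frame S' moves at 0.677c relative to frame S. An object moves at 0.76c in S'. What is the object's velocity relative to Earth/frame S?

u = (u' + v)/(1 + u'v/c²)
Numerator: 0.76 + 0.677 = 1.437
Denominator: 1 + 0.51452 = 1.51452
u = 1.437/1.51452 = 0.9488c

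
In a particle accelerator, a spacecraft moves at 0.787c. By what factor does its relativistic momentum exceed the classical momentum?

p_rel = γmv, p_class = mv
Ratio = γ = 1/√(1 - 0.787²)
= 1/√(0.380631) = 1.621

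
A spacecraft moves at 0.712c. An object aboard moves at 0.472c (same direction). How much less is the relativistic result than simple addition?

Classical: u' + v = 0.472 + 0.712 = 1.184c
Relativistic: u = (0.472 + 0.712)/(1 + 0.336064) = 1.184/1.336064 = 0.8862c
Difference: 1.184 - 0.8862 = 0.2978c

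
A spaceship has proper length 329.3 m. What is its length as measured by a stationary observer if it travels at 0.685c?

Proper length L₀ = 329.3 m
γ = 1/√(1 - 0.685²) = 1.3726
L = L₀/γ = 329.3/1.3726 = 239.9 m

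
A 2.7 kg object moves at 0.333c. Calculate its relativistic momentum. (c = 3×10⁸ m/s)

γ = 1/√(1 - 0.333²) = 1.06053
v = 0.333 × 3×10⁸ = 9.990×10⁷ m/s
p = γmv = 1.06053 × 2.7 × 9.990×10⁷ = 2.861×10⁸ kg·m/s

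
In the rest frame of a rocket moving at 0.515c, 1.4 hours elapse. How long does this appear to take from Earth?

Proper time Δt₀ = 1.4 hours
γ = 1/√(1 - 0.515²) = 1.1666
Δt = γΔt₀ = 1.1666 × 1.4 = 1.633 hours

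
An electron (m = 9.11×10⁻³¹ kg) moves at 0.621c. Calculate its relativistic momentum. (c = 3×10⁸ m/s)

γ = 1/√(1 - 0.621²) = 1.2758
v = 0.621 × 3×10⁸ = 1.863×10⁸ m/s
p = γmv = 1.2758 × 9.11×10⁻³¹ × 1.863×10⁸ = 2.165×10⁻²² kg·m/s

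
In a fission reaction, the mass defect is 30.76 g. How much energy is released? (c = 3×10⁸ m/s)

Convert mass defect: Δm = 30.76 g = 0.03076 kg
E = Δm·c² = 0.03076 × (3×10⁸)²
= 0.03076 × 9×10¹⁶ = 2.768×10¹⁵ J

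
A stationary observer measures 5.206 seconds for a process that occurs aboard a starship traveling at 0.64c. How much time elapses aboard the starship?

Dilated time Δt = 5.206 seconds
γ = 1/√(1 - 0.64²) = 1.3014
Δt₀ = Δt/γ = 5.206/1.3014 = 4.000 seconds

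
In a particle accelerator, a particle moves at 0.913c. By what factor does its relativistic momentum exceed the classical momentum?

p_rel = γmv, p_class = mv
Ratio = γ = 1/√(1 - 0.913²)
= 1/√(0.166431) = 2.451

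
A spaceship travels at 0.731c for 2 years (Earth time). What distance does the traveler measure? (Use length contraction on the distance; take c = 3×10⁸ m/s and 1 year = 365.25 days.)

Earth distance: d = v × t = 0.731c × 2 yr = 1.3841×10¹⁶ m
γ = 1.4655
d' = d/γ = 1.3841×10¹⁶/1.4655 = 9.445×10¹⁵ m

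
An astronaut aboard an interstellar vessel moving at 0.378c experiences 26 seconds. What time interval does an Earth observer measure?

Proper time Δt₀ = 26 seconds
γ = 1/√(1 - 0.378²) = 1.080
Δt = γΔt₀ = 1.080 × 26 = 28.08 seconds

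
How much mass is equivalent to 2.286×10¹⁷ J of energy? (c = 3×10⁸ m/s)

From E = mc², we get m = E/c²
c² = (3×10⁸)² = 9×10¹⁶ m²/s²
m = 2.286×10¹⁷ / 9×10¹⁶ = 2.540 kg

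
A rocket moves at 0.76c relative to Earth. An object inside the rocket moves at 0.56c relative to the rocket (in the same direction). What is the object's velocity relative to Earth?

u = (u' + v)/(1 + u'v/c²)
Numerator: 0.56 + 0.76 = 1.32
Denominator: 1 + 0.4256 = 1.4256
u = 1.32/1.4256 = 0.9259c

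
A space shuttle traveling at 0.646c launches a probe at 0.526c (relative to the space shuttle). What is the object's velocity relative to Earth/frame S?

u = (u' + v)/(1 + u'v/c²)
Numerator: 0.526 + 0.646 = 1.172
Denominator: 1 + 0.339796 = 1.339796
u = 1.172/1.339796 = 0.8748c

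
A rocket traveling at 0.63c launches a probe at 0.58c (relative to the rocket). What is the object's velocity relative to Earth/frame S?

u = (u' + v)/(1 + u'v/c²)
Numerator: 0.58 + 0.63 = 1.21
Denominator: 1 + 0.3654 = 1.3654
u = 1.21/1.3654 = 0.8862c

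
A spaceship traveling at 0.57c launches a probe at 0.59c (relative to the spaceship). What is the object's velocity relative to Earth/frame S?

u = (u' + v)/(1 + u'v/c²)
Numerator: 0.59 + 0.57 = 1.16
Denominator: 1 + 0.3363 = 1.3363
u = 1.16/1.3363 = 0.8681c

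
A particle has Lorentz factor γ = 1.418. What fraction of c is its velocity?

From γ = 1/√(1 - v²/c²):
1/γ² = 1/1.418² = 0.4973
v²/c² = 1 - 0.4973 = 0.5027
v/c = √(0.5027) = 0.7090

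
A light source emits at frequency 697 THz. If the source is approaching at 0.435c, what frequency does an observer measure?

β = v/c = 0.435
(1+β)/(1-β) = 1.435/0.565 = 2.540
Doppler factor = √(2.540) = 1.594
f_obs = 697 × 1.594 = 1111 THz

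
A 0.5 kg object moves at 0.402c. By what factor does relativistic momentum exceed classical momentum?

p_rel = γmv, p_class = mv
Ratio = γ = 1/√(1 - 0.402²) = 1.092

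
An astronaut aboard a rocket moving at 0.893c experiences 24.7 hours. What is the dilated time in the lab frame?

Proper time Δt₀ = 24.7 hours
γ = 1/√(1 - 0.893²) = 2.222
Δt = γΔt₀ = 2.222 × 24.7 = 54.88 hours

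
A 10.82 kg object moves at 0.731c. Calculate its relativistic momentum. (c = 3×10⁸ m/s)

γ = 1/√(1 - 0.731²) = 1.4655
v = 0.731 × 3×10⁸ = 2.193×10⁸ m/s
p = γmv = 1.4655 × 10.82 × 2.193×10⁸ = 3.477×10⁹ kg·m/s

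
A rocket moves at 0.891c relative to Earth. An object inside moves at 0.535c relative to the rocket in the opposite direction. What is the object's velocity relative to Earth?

Object's velocity in rocket frame is u' = -0.535c
u = (u' + v)/(1 + u'v/c²) = (v - 0.535)/(1 - 0.535·v/c²)
Numerator: 0.891 - 0.535 = 0.356
Denominator: 1 - 0.476685 = 0.523315
u = 0.356/0.523315 = 0.6803c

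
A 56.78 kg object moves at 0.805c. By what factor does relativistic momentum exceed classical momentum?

p_rel = γmv, p_class = mv
Ratio = γ = 1/√(1 - 0.805²) = 1.686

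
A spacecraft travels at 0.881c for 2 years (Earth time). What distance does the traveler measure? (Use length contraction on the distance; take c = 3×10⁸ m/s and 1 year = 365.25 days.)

Earth distance: d = v × t = 0.881c × 2 yr = 1.6681×10¹⁶ m
γ = 2.1136
d' = d/γ = 1.6681×10¹⁶/2.1136 = 7.892×10¹⁵ m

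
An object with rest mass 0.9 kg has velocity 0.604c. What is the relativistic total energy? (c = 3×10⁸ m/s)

γ = 1/√(1 - 0.604²) = 1.2547
mc² = 0.9 × (3×10⁸)² = 8.100×10¹⁶ J
E = γmc² = 1.2547 × 8.100×10¹⁶ = 1.016×10¹⁷ J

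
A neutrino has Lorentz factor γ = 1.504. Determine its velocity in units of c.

From γ = 1/√(1 - v²/c²):
1/γ² = 1/1.504² = 0.4421
v²/c² = 1 - 0.4421 = 0.5579
v/c = √(0.5579) = 0.7469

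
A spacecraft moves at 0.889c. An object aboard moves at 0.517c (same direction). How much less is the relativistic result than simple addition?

Classical: u' + v = 0.517 + 0.889 = 1.406c
Relativistic: u = (0.517 + 0.889)/(1 + 0.459613) = 1.406/1.459613 = 0.9633c
Difference: 1.406 - 0.9633 = 0.4427c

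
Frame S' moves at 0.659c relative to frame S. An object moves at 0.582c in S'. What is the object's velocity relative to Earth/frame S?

u = (u' + v)/(1 + u'v/c²)
Numerator: 0.582 + 0.659 = 1.241
Denominator: 1 + 0.383538 = 1.383538
u = 1.241/1.383538 = 0.8970c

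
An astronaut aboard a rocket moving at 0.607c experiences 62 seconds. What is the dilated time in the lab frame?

Proper time Δt₀ = 62 seconds
γ = 1/√(1 - 0.607²) = 1.25833
Δt = γΔt₀ = 1.25833 × 62 = 78.02 seconds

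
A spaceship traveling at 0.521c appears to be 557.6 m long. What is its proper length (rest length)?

Contracted length L = 557.6 m
γ = 1/√(1 - 0.521²) = 1.1716
L₀ = γL = 1.1716 × 557.6 = 653.3 m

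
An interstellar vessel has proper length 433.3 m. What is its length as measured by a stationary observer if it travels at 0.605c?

Proper length L₀ = 433.3 m
γ = 1/√(1 - 0.605²) = 1.256
L = L₀/γ = 433.3/1.256 = 345.0 m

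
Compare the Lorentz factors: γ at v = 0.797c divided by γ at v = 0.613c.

γ₁ = 1/√(1 - 0.797²) = 1.656
γ₂ = 1/√(1 - 0.613²) = 1.266
γ₁/γ₂ = 1.656/1.266 = 1.308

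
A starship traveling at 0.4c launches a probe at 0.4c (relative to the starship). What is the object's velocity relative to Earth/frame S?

u = (u' + v)/(1 + u'v/c²)
Numerator: 0.4 + 0.4 = 0.8
Denominator: 1 + 0.16 = 1.16
u = 0.8/1.16 = 0.6897c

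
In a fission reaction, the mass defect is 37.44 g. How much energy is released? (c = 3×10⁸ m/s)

Convert mass defect: Δm = 37.44 g = 0.03744 kg
E = Δm·c² = 0.03744 × (3×10⁸)²
= 0.03744 × 9×10¹⁶ = 3.370×10¹⁵ J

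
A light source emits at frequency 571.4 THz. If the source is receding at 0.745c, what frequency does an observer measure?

β = v/c = 0.745
(1-β)/(1+β) = 0.255/1.745 = 0.14613
Doppler factor = √(0.14613) = 0.3823
f_obs = 571.4 × 0.3823 = 218.4 THz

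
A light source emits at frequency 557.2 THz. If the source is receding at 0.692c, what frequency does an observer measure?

β = v/c = 0.692
(1-β)/(1+β) = 0.308/1.692 = 0.18203
Doppler factor = √(0.18203) = 0.42665
f_obs = 557.2 × 0.42665 = 237.7 THz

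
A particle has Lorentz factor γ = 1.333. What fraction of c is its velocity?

From γ = 1/√(1 - v²/c²):
1/γ² = 1/1.333² = 0.5628
v²/c² = 1 - 0.5628 = 0.4372
v/c = √(0.4372) = 0.6612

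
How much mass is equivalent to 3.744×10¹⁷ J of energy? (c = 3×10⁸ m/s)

From E = mc², we get m = E/c²
c² = (3×10⁸)² = 9×10¹⁶ m²/s²
m = 3.744×10¹⁷ / 9×10¹⁶ = 4.160 kg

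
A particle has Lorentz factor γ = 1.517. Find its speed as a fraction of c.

From γ = 1/√(1 - v²/c²):
1/γ² = 1/1.517² = 0.4345
v²/c² = 1 - 0.4345 = 0.5655
v/c = √(0.5655) = 0.7520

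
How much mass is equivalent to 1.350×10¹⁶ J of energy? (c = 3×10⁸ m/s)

From E = mc², we get m = E/c²
c² = (3×10⁸)² = 9×10¹⁶ m²/s²
m = 1.350×10¹⁶ / 9×10¹⁶ = 0.1500 kg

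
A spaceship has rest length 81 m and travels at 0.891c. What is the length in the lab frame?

Proper length L₀ = 81 m
γ = 1/√(1 - 0.891²) = 2.203
L = L₀/γ = 81/2.203 = 36.77 m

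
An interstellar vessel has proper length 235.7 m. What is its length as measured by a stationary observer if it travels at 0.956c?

Proper length L₀ = 235.7 m
γ = 1/√(1 - 0.956²) = 3.4087
L = L₀/γ = 235.7/3.4087 = 69.15 m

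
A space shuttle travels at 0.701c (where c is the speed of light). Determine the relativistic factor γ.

v/c = 0.701, so (v/c)² = 0.491401
1 - (v/c)² = 0.508599
γ = 1/√(0.508599) = 1.402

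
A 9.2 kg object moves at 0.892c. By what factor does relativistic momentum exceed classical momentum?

p_rel = γmv, p_class = mv
Ratio = γ = 1/√(1 - 0.892²) = 2.212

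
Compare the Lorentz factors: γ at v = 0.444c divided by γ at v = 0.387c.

γ₁ = 1/√(1 - 0.444²) = 1.116
γ₂ = 1/√(1 - 0.387²) = 1.085
γ₁/γ₂ = 1.116/1.085 = 1.029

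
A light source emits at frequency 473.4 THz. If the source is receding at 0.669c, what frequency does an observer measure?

β = v/c = 0.669
(1-β)/(1+β) = 0.331/1.669 = 0.1983
Doppler factor = √(0.1983) = 0.4453
f_obs = 473.4 × 0.4453 = 210.8 THz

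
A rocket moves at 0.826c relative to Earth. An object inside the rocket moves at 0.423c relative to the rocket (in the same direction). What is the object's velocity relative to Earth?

u = (u' + v)/(1 + u'v/c²)
Numerator: 0.423 + 0.826 = 1.249
Denominator: 1 + 0.349398 = 1.349398
u = 1.249/1.349398 = 0.9256c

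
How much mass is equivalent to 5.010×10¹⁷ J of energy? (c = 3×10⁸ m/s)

From E = mc², we get m = E/c²
c² = (3×10⁸)² = 9×10¹⁶ m²/s²
m = 5.010×10¹⁷ / 9×10¹⁶ = 5.567 kg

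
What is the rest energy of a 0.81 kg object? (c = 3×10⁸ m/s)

c² = (3×10⁸)² = 9.000×10¹⁶ m²/s²
E₀ = mc² = 0.81 × 9.000×10¹⁶ = 7.290×10¹⁶ J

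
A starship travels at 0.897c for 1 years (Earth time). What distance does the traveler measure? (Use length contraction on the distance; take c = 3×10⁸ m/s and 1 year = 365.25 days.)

Earth distance: d = v × t = 0.897c × 1 yr = 8.492×10¹⁵ m
γ = 2.262
d' = d/γ = 8.492×10¹⁵/2.262 = 3.754×10¹⁵ m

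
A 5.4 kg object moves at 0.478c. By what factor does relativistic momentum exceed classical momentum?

p_rel = γmv, p_class = mv
Ratio = γ = 1/√(1 - 0.478²) = 1.138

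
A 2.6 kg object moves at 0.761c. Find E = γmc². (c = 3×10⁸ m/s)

γ = 1/√(1 - 0.761²) = 1.5414
mc² = 2.6 × (3×10⁸)² = 2.340×10¹⁷ J
E = γmc² = 1.5414 × 2.340×10¹⁷ = 3.607×10¹⁷ J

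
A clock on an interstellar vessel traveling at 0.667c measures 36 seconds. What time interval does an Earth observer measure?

Proper time Δt₀ = 36 seconds
γ = 1/√(1 - 0.667²) = 1.3422
Δt = γΔt₀ = 1.3422 × 36 = 48.32 seconds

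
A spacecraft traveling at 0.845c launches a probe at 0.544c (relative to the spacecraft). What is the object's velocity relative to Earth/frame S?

u = (u' + v)/(1 + u'v/c²)
Numerator: 0.544 + 0.845 = 1.389
Denominator: 1 + 0.45968 = 1.45968
u = 1.389/1.45968 = 0.9516c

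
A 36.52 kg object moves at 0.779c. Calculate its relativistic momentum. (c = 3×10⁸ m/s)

γ = 1/√(1 - 0.779²) = 1.595
v = 0.779 × 3×10⁸ = 2.337×10⁸ m/s
p = γmv = 1.595 × 36.52 × 2.337×10⁸ = 1.361×10¹⁰ kg·m/s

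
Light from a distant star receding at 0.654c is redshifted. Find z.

β = 0.654
(1+β)/(1-β) = 1.654/0.346 = 4.780
√(4.780) = 2.186
z = 2.186 - 1 = 1.186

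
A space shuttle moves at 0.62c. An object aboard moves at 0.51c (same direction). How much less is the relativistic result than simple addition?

Classical: u' + v = 0.51 + 0.62 = 1.13c
Relativistic: u = (0.51 + 0.62)/(1 + 0.3162) = 1.13/1.3162 = 0.8585c
Difference: 1.13 - 0.8585 = 0.2715c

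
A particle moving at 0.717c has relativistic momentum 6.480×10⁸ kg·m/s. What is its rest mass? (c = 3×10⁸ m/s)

γ = 1/√(1 - 0.717²) = 1.4346
v = 0.717 × 3×10⁸ = 2.151×10⁸ m/s
m = p/(γv) = 6.480×10⁸/(1.4346 × 2.151×10⁸) = 2.100 kg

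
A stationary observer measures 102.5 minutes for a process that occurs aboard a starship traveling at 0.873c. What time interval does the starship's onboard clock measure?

Dilated time Δt = 102.5 minutes
γ = 1/√(1 - 0.873²) = 2.0504
Δt₀ = Δt/γ = 102.5/2.0504 = 49.99 minutes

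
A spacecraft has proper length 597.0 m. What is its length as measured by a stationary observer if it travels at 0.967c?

Proper length L₀ = 597.0 m
γ = 1/√(1 - 0.967²) = 3.925
L = L₀/γ = 597.0/3.925 = 152.1 m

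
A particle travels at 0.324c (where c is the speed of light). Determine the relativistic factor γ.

v/c = 0.324, so (v/c)² = 0.104976
1 - (v/c)² = 0.895024
γ = 1/√(0.895024) = 1.057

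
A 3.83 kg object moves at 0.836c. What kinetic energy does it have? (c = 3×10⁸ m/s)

γ = 1/√(1 - 0.836²) = 1.8224
γ - 1 = 0.8224
KE = (γ-1)mc² = 0.8224 × 3.83 × (3×10⁸)² = 2.835×10¹⁷ J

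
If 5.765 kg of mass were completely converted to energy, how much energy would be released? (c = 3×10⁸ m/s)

Using E = mc²:
c² = (3×10⁸)² = 9×10¹⁶ m²/s²
E = 5.765 × 9×10¹⁶ = 5.189×10¹⁷ J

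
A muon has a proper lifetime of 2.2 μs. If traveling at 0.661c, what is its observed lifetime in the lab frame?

Proper lifetime τ₀ = 2.2 μs
γ = 1/√(1 - 0.661²) = 1.3326
τ = γτ₀ = 1.3326 × 2.2 μs = 2.932 μs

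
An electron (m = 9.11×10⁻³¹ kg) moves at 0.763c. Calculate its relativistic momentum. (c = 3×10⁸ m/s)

γ = 1/√(1 - 0.763²) = 1.547
v = 0.763 × 3×10⁸ = 2.289×10⁸ m/s
p = γmv = 1.547 × 9.11×10⁻³¹ × 2.289×10⁸ = 3.226×10⁻²² kg·m/s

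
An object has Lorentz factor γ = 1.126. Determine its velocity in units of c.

From γ = 1/√(1 - v²/c²):
1/γ² = 1/1.126² = 0.7887
v²/c² = 1 - 0.7887 = 0.2113
v/c = √(0.2113) = 0.4597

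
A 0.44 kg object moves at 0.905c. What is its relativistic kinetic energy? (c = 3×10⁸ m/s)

γ = 1/√(1 - 0.905²) = 2.3507
γ - 1 = 1.3507
KE = (γ-1)mc² = 1.3507 × 0.44 × (3×10⁸)² = 5.349×10¹⁶ J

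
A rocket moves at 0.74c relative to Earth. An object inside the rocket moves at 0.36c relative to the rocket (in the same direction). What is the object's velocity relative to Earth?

u = (u' + v)/(1 + u'v/c²)
Numerator: 0.36 + 0.74 = 1.1
Denominator: 1 + 0.2664 = 1.2664
u = 1.1/1.2664 = 0.8686c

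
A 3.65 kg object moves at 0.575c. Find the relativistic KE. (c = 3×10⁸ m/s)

γ = 1/√(1 - 0.575²) = 1.22226
γ - 1 = 0.22226
KE = (γ-1)mc² = 0.22226 × 3.65 × (3×10⁸)² = 7.301×10¹⁶ J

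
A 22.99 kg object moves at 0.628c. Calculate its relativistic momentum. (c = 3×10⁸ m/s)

γ = 1/√(1 - 0.628²) = 1.285
v = 0.628 × 3×10⁸ = 1.884×10⁸ m/s
p = γmv = 1.285 × 22.99 × 1.884×10⁸ = 5.566×10⁹ kg·m/s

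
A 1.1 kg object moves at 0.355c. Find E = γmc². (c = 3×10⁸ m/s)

γ = 1/√(1 - 0.355²) = 1.070
mc² = 1.1 × (3×10⁸)² = 9.900×10¹⁶ J
E = γmc² = 1.070 × 9.900×10¹⁶ = 1.059×10¹⁷ J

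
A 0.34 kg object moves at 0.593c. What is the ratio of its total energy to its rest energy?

E = γmc², E₀ = mc²
E/E₀ = γ = 1/√(1 - 0.593²) = 1.242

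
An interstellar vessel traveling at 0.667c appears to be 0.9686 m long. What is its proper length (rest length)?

Contracted length L = 0.9686 m
γ = 1/√(1 - 0.667²) = 1.342
L₀ = γL = 1.342 × 0.9686 = 1.300 m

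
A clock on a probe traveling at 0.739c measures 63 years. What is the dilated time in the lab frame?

Proper time Δt₀ = 63 years
γ = 1/√(1 - 0.739²) = 1.4843
Δt = γΔt₀ = 1.4843 × 63 = 93.51 years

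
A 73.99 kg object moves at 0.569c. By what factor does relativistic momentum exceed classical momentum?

p_rel = γmv, p_class = mv
Ratio = γ = 1/√(1 - 0.569²) = 1.216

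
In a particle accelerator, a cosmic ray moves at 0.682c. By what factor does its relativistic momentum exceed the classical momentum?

p_rel = γmv, p_class = mv
Ratio = γ = 1/√(1 - 0.682²)
= 1/√(0.534876) = 1.367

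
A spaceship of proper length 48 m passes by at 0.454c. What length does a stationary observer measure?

Proper length L₀ = 48 m
γ = 1/√(1 - 0.454²) = 1.1223
L = L₀/γ = 48/1.1223 = 42.77 m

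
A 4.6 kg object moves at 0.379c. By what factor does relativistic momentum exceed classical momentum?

p_rel = γmv, p_class = mv
Ratio = γ = 1/√(1 - 0.379²) = 1.081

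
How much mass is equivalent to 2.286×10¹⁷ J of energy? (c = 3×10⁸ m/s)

From E = mc², we get m = E/c²
c² = (3×10⁸)² = 9×10¹⁶ m²/s²
m = 2.286×10¹⁷ / 9×10¹⁶ = 2.540 kg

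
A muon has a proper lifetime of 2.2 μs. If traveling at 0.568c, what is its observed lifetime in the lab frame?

Proper lifetime τ₀ = 2.2 μs
γ = 1/√(1 - 0.568²) = 1.215
τ = γτ₀ = 1.215 × 2.2 μs = 2.673 μs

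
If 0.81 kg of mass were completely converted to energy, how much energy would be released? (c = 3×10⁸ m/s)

Using E = mc²:
c² = (3×10⁸)² = 9×10¹⁶ m²/s²
E = 0.81 × 9×10¹⁶ = 7.290×10¹⁶ J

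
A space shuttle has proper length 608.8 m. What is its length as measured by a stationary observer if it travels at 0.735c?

Proper length L₀ = 608.8 m
γ = 1/√(1 - 0.735²) = 1.4748
L = L₀/γ = 608.8/1.4748 = 412.8 m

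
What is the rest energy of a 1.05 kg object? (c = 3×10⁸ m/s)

c² = (3×10⁸)² = 9.000×10¹⁶ m²/s²
E₀ = mc² = 1.05 × 9.000×10¹⁶ = 9.450×10¹⁶ J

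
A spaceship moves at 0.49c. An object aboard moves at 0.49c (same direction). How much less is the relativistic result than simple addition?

Classical: u' + v = 0.49 + 0.49 = 0.98c
Relativistic: u = (0.49 + 0.49)/(1 + 0.2401) = 0.98/1.2401 = 0.7903c
Difference: 0.98 - 0.7903 = 0.1897c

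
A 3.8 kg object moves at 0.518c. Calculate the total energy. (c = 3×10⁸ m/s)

γ = 1/√(1 - 0.518²) = 1.169
mc² = 3.8 × (3×10⁸)² = 3.420×10¹⁷ J
E = γmc² = 1.169 × 3.420×10¹⁷ = 3.998×10¹⁷ J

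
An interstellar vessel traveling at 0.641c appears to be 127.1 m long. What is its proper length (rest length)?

Contracted length L = 127.1 m
γ = 1/√(1 - 0.641²) = 1.303
L₀ = γL = 1.303 × 127.1 = 165.6 m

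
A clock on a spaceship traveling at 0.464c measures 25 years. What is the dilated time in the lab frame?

Proper time Δt₀ = 25 years
γ = 1/√(1 - 0.464²) = 1.1289
Δt = γΔt₀ = 1.1289 × 25 = 28.22 years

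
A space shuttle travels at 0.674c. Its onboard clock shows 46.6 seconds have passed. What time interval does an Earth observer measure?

Proper time Δt₀ = 46.6 seconds
γ = 1/√(1 - 0.674²) = 1.3537
Δt = γΔt₀ = 1.3537 × 46.6 = 63.08 seconds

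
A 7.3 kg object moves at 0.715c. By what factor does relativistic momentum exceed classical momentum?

p_rel = γmv, p_class = mv
Ratio = γ = 1/√(1 - 0.715²) = 1.430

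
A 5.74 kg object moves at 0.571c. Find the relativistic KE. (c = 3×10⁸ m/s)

γ = 1/√(1 - 0.571²) = 1.2181
γ - 1 = 0.2181
KE = (γ-1)mc² = 0.2181 × 5.74 × (3×10⁸)² = 1.127×10¹⁷ J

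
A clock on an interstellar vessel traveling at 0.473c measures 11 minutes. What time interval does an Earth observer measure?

Proper time Δt₀ = 11 minutes
γ = 1/√(1 - 0.473²) = 1.13499
Δt = γΔt₀ = 1.13499 × 11 = 12.48 minutes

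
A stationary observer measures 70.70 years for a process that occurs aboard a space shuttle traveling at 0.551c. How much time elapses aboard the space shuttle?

Dilated time Δt = 70.70 years
γ = 1/√(1 - 0.551²) = 1.1983
Δt₀ = Δt/γ = 70.70/1.1983 = 59.00 years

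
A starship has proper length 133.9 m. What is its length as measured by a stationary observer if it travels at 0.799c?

Proper length L₀ = 133.9 m
γ = 1/√(1 - 0.799²) = 1.663
L = L₀/γ = 133.9/1.663 = 80.52 m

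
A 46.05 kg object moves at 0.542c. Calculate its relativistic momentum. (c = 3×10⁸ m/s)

γ = 1/√(1 - 0.542²) = 1.190
v = 0.542 × 3×10⁸ = 1.626×10⁸ m/s
p = γmv = 1.190 × 46.05 × 1.626×10⁸ = 8.910×10⁹ kg·m/s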